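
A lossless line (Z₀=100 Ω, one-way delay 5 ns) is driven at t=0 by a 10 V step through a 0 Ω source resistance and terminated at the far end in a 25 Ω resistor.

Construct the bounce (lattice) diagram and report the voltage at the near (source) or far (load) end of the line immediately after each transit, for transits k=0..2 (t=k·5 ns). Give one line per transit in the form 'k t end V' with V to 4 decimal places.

Γ_L=-0.600000, Γ_S=-1.000000; launch V₁=10·100/100=10.000000
k=0 src: V=10.0000
k=1 load: inc=10.000000, refl=10.000000·-0.600000=-6.0000; V=0.000000+10.000000+-6.000000=4.0000
k=2 src: inc=-6.000000, refl=-6.000000·-1.000000=6.0000; V=10.000000+-6.000000+6.000000=10.0000

0 0 source 10.0000
1 5 load 4.0000
2 10 source 10.0000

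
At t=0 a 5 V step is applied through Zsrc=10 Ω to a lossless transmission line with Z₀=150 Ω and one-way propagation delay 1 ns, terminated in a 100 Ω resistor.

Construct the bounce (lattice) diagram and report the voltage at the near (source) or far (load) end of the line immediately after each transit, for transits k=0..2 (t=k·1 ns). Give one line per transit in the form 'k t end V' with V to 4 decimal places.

Γ_L=-0.200000, Γ_S=-0.875000; launch V₁=5·150/160=4.687500
k=0 src: V=4.6875
k=1 load: inc=4.687500, refl=4.687500·-0.200000=-0.9375; V=0.000000+4.687500+-0.937500=3.7500
k=2 src: inc=-0.937500, refl=-0.937500·-0.875000=0.8203; V=4.687500+-0.937500+0.820312=4.5703

0 0 source 4.6875
1 1 load 3.7500
2 2 source 4.5703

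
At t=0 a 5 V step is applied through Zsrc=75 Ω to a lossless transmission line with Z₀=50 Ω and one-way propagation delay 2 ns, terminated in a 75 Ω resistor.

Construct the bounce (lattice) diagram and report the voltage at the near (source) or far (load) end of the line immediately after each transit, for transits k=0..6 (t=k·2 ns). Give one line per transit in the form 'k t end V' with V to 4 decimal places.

Γ_L=0.200000, Γ_S=0.200000; launch V₁=5·50/125=2.000000
k=0 src: V=2.0000
k=1 load: inc=2.000000, refl=2.000000·0.200000=0.4000; V=0.000000+2.000000+0.400000=2.4000
k=2 src: inc=0.400000, refl=0.400000·0.200000=0.0800; V=2.000000+0.400000+0.080000=2.4800
k=3 load: inc=0.080000, refl=0.080000·0.200000=0.0160; V=2.400000+0.080000+0.016000=2.4960
k=4 src: inc=0.016000, refl=0.016000·0.200000=0.0032; V=2.480000+0.016000+0.003200=2.4992
k=5 load: inc=0.003200, refl=0.003200·0.200000=0.0006; V=2.496000+0.003200+0.000640=2.4998
k=6 src: inc=0.000640, refl=0.000640·0.200000=0.0001; V=2.499200+0.000640+0.000128=2.5000

0 0 source 2.0000
1 2 load 2.4000
2 4 source 2.4800
3 6 load 2.4960
4 8 source 2.4992
5 10 load 2.4998
6 12 source 2.5000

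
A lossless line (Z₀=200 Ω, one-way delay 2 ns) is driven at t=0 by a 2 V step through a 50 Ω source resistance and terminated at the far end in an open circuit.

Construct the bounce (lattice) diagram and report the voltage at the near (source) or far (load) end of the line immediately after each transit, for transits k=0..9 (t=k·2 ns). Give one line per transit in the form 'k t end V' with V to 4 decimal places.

0 0 source 1.6000
1 2 load 3.2000
2 4 source 2.2400
3 6 load 1.2800
4 8 source 1.8560
5 10 load 2.4320
6 12 source 2.0864
7 14 load 1.7408
8 16 source 1.9482
9 18 load 2.1555

Γ_L=1.000000, Γ_S=-0.600000; launch V₁=2·200/250=1.600000
k=0 src: V=1.6000
k=1 load: inc=1.600000, refl=1.600000·1.000000=1.6000; V=0.000000+1.600000+1.600000=3.2000
k=2 src: inc=1.600000, refl=1.600000·-0.600000=-0.9600; V=1.600000+1.600000+-0.960000=2.2400
k=3 load: inc=-0.960000, refl=-0.960000·1.000000=-0.9600; V=3.200000+-0.960000+-0.960000=1.2800
k=4 src: inc=-0.960000, refl=-0.960000·-0.600000=0.5760; V=2.240000+-0.960000+0.576000=1.8560
k=5 load: inc=0.576000, refl=0.576000·1.000000=0.5760; V=1.280000+0.576000+0.576000=2.4320
k=6 src: inc=0.576000, refl=0.576000·-0.600000=-0.3456; V=1.856000+0.576000+-0.345600=2.0864
k=7 load: inc=-0.345600, refl=-0.345600·1.000000=-0.3456; V=2.432000+-0.345600+-0.345600=1.7408
k=8 src: inc=-0.345600, refl=-0.345600·-0.600000=0.2074; V=2.086400+-0.345600+0.207360=1.9482
k=9 load: inc=0.207360, refl=0.207360·1.000000=0.2074; V=1.740800+0.207360+0.207360=2.1555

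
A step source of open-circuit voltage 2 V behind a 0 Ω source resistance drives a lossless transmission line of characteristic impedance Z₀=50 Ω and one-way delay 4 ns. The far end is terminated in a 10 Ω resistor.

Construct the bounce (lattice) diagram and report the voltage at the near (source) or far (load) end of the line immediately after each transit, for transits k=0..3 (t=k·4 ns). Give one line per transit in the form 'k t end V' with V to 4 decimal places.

Γ_L=-0.666667, Γ_S=-1.000000; launch V₁=2·50/50=2.000000
k=0 src: V=2.0000
k=1 load: inc=2.000000, refl=2.000000·-0.666667=-1.3333; V=0.000000+2.000000+-1.333333=0.6667
k=2 src: inc=-1.333333, refl=-1.333333·-1.000000=1.3333; V=2.000000+-1.333333+1.333333=2.0000
k=3 load: inc=1.333333, refl=1.333333·-0.666667=-0.8889; V=0.666667+1.333333+-0.888889=1.1111

0 0 source 2.0000
1 4 load 0.6667
2 8 source 2.0000
3 12 load 1.1111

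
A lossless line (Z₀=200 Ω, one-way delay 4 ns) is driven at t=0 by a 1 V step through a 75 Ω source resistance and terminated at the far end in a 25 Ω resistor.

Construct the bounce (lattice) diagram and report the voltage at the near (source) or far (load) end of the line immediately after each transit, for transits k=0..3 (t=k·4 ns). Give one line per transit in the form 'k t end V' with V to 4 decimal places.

0 0 source 0.7273
1 4 load 0.1616
2 8 source 0.4187
3 12 load 0.2188

Γ_L=-0.777778, Γ_S=-0.454545; launch V₁=1·200/275=0.727273
k=0 src: V=0.7273
k=1 load: inc=0.727273, refl=0.727273·-0.777778=-0.5657; V=0.000000+0.727273+-0.565657=0.1616
k=2 src: inc=-0.565657, refl=-0.565657·-0.454545=0.2571; V=0.727273+-0.565657+0.257117=0.4187
k=3 load: inc=0.257117, refl=0.257117·-0.777778=-0.2000; V=0.161616+0.257117+-0.199980=0.2188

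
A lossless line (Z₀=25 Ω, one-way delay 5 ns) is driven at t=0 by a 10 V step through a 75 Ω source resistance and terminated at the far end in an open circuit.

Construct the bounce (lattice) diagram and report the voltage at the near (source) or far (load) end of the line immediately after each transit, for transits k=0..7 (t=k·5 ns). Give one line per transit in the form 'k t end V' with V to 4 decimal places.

Γ_L=1.000000, Γ_S=0.500000; launch V₁=10·25/100=2.500000
k=0 src: V=2.5000
k=1 load: inc=2.500000, refl=2.500000·1.000000=2.5000; V=0.000000+2.500000+2.500000=5.0000
k=2 src: inc=2.500000, refl=2.500000·0.500000=1.2500; V=2.500000+2.500000+1.250000=6.2500
k=3 load: inc=1.250000, refl=1.250000·1.000000=1.2500; V=5.000000+1.250000+1.250000=7.5000
k=4 src: inc=1.250000, refl=1.250000·0.500000=0.6250; V=6.250000+1.250000+0.625000=8.1250
k=5 load: inc=0.625000, refl=0.625000·1.000000=0.6250; V=7.500000+0.625000+0.625000=8.7500
k=6 src: inc=0.625000, refl=0.625000·0.500000=0.3125; V=8.125000+0.625000+0.312500=9.0625
k=7 load: inc=0.312500, refl=0.312500·1.000000=0.3125; V=8.750000+0.312500+0.312500=9.3750

0 0 source 2.5000
1 5 load 5.0000
2 10 source 6.2500
3 15 load 7.5000
4 20 source 8.1250
5 25 load 8.7500
6 30 source 9.0625
7 35 load 9.3750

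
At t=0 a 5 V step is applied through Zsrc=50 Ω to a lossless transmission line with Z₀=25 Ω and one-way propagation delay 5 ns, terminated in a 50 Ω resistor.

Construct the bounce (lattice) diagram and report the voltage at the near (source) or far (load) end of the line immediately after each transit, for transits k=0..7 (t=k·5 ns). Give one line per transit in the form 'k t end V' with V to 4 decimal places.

0 0 source 1.6667
1 5 load 2.2222
2 10 source 2.4074
3 15 load 2.4691
4 20 source 2.4897
5 25 load 2.4966
6 30 source 2.4989
7 35 load 2.4996

Γ_L=0.333333, Γ_S=0.333333; launch V₁=5·25/75=1.666667
k=0 src: V=1.6667
k=1 load: inc=1.666667, refl=1.666667·0.333333=0.5556; V=0.000000+1.666667+0.555556=2.2222
k=2 src: inc=0.555556, refl=0.555556·0.333333=0.1852; V=1.666667+0.555556+0.185185=2.4074
k=3 load: inc=0.185185, refl=0.185185·0.333333=0.0617; V=2.222222+0.185185+0.061728=2.4691
k=4 src: inc=0.061728, refl=0.061728·0.333333=0.0206; V=2.407407+0.061728+0.020576=2.4897
k=5 load: inc=0.020576, refl=0.020576·0.333333=0.0069; V=2.469136+0.020576+0.006859=2.4966
k=6 src: inc=0.006859, refl=0.006859·0.333333=0.0023; V=2.489712+0.006859+0.002286=2.4989
k=7 load: inc=0.002286, refl=0.002286·0.333333=0.0008; V=2.496571+0.002286+0.000762=2.4996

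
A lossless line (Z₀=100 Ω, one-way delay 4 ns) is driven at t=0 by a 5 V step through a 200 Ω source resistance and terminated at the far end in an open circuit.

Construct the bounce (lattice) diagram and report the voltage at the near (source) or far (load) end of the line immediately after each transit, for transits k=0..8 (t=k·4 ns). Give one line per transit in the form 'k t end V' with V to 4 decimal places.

Γ_L=1.000000, Γ_S=0.333333; launch V₁=5·100/300=1.666667
k=0 src: V=1.6667
k=1 load: inc=1.666667, refl=1.666667·1.000000=1.6667; V=0.000000+1.666667+1.666667=3.3333
k=2 src: inc=1.666667, refl=1.666667·0.333333=0.5556; V=1.666667+1.666667+0.555556=3.8889
k=3 load: inc=0.555556, refl=0.555556·1.000000=0.5556; V=3.333333+0.555556+0.555556=4.4444
k=4 src: inc=0.555556, refl=0.555556·0.333333=0.1852; V=3.888889+0.555556+0.185185=4.6296
k=5 load: inc=0.185185, refl=0.185185·1.000000=0.1852; V=4.444444+0.185185+0.185185=4.8148
k=6 src: inc=0.185185, refl=0.185185·0.333333=0.0617; V=4.629630+0.185185+0.061728=4.8765
k=7 load: inc=0.061728, refl=0.061728·1.000000=0.0617; V=4.814815+0.061728+0.061728=4.9383
k=8 src: inc=0.061728, refl=0.061728·0.333333=0.0206; V=4.876543+0.061728+0.020576=4.9588

0 0 source 1.6667
1 4 load 3.3333
2 8 source 3.8889
3 12 load 4.4444
4 16 source 4.6296
5 20 load 4.8148
6 24 source 4.8765
7 28 load 4.9383
8 32 source 4.9588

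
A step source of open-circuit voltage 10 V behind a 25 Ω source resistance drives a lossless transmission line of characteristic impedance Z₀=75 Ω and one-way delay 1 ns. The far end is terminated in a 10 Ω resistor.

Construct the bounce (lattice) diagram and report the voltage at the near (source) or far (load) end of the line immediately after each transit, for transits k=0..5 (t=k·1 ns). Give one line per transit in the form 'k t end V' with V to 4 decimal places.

Γ_L=-0.764706, Γ_S=-0.500000; launch V₁=10·75/100=7.500000
k=0 src: V=7.5000
k=1 load: inc=7.500000, refl=7.500000·-0.764706=-5.7353; V=0.000000+7.500000+-5.735294=1.7647
k=2 src: inc=-5.735294, refl=-5.735294·-0.500000=2.8676; V=7.500000+-5.735294+2.867647=4.6324
k=3 load: inc=2.867647, refl=2.867647·-0.764706=-2.1929; V=1.764706+2.867647+-2.192907=2.4394
k=4 src: inc=-2.192907, refl=-2.192907·-0.500000=1.0965; V=4.632353+-2.192907+1.096453=3.5359
k=5 load: inc=1.096453, refl=1.096453·-0.764706=-0.8385; V=2.439446+1.096453+-0.838464=2.6974

0 0 source 7.5000
1 1 load 1.7647
2 2 source 4.6324
3 3 load 2.4394
4 4 source 3.5359
5 5 load 2.6974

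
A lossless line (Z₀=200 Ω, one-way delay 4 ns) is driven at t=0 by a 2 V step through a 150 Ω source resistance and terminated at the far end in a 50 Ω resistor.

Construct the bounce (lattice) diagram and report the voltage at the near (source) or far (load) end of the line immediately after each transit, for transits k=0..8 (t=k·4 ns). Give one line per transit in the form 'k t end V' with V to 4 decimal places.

Γ_L=-0.600000, Γ_S=-0.142857; launch V₁=2·200/350=1.142857
k=0 src: V=1.1429
k=1 load: inc=1.142857, refl=1.142857·-0.600000=-0.6857; V=0.000000+1.142857+-0.685714=0.4571
k=2 src: inc=-0.685714, refl=-0.685714·-0.142857=0.0980; V=1.142857+-0.685714+0.097959=0.5551
k=3 load: inc=0.097959, refl=0.097959·-0.600000=-0.0588; V=0.457143+0.097959+-0.058776=0.4963
k=4 src: inc=-0.058776, refl=-0.058776·-0.142857=0.0084; V=0.555102+-0.058776+0.008397=0.5047
k=5 load: inc=0.008397, refl=0.008397·-0.600000=-0.0050; V=0.496327+0.008397+-0.005038=0.4997
k=6 src: inc=-0.005038, refl=-0.005038·-0.142857=0.0007; V=0.504723+-0.005038+0.000720=0.5004
k=7 load: inc=0.000720, refl=0.000720·-0.600000=-0.0004; V=0.499685+0.000720+-0.000432=0.5000
k=8 src: inc=-0.000432, refl=-0.000432·-0.142857=0.0001; V=0.500405+-0.000432+0.000062=0.5000

0 0 source 1.1429
1 4 load 0.4571
2 8 source 0.5551
3 12 load 0.4963
4 16 source 0.5047
5 20 load 0.4997
6 24 source 0.5004
7 28 load 0.5000
8 32 source 0.5000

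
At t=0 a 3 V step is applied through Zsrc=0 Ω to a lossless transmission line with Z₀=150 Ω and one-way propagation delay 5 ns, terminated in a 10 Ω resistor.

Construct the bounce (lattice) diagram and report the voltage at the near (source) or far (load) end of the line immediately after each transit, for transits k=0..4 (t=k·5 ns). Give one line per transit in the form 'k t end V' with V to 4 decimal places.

0 0 source 3.0000
1 5 load 0.3750
2 10 source 3.0000
3 15 load 0.7031
4 20 source 3.0000

Γ_L=-0.875000, Γ_S=-1.000000; launch V₁=3·150/150=3.000000
k=0 src: V=3.0000
k=1 load: inc=3.000000, refl=3.000000·-0.875000=-2.6250; V=0.000000+3.000000+-2.625000=0.3750
k=2 src: inc=-2.625000, refl=-2.625000·-1.000000=2.6250; V=3.000000+-2.625000+2.625000=3.0000
k=3 load: inc=2.625000, refl=2.625000·-0.875000=-2.2969; V=0.375000+2.625000+-2.296875=0.7031
k=4 src: inc=-2.296875, refl=-2.296875·-1.000000=2.2969; V=3.000000+-2.296875+2.296875=3.0000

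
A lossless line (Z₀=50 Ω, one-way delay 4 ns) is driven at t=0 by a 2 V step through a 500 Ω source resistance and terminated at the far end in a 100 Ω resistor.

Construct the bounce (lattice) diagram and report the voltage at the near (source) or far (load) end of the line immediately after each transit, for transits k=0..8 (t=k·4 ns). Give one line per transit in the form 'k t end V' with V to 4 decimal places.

Γ_L=0.333333, Γ_S=0.818182; launch V₁=2·50/550=0.181818
k=0 src: V=0.1818
k=1 load: inc=0.181818, refl=0.181818·0.333333=0.0606; V=0.000000+0.181818+0.060606=0.2424
k=2 src: inc=0.060606, refl=0.060606·0.818182=0.0496; V=0.181818+0.060606+0.049587=0.2920
k=3 load: inc=0.049587, refl=0.049587·0.333333=0.0165; V=0.242424+0.049587+0.016529=0.3085
k=4 src: inc=0.016529, refl=0.016529·0.818182=0.0135; V=0.292011+0.016529+0.013524=0.3221
k=5 load: inc=0.013524, refl=0.013524·0.333333=0.0045; V=0.308540+0.013524+0.004508=0.3266
k=6 src: inc=0.004508, refl=0.004508·0.818182=0.0037; V=0.322064+0.004508+0.003688=0.3303
k=7 load: inc=0.003688, refl=0.003688·0.333333=0.0012; V=0.326572+0.003688+0.001229=0.3315
k=8 src: inc=0.001229, refl=0.001229·0.818182=0.0010; V=0.330260+0.001229+0.001006=0.3325

0 0 source 0.1818
1 4 load 0.2424
2 8 source 0.2920
3 12 load 0.3085
4 16 source 0.3221
5 20 load 0.3266
6 24 source 0.3303
7 28 load 0.3315
8 32 source 0.3325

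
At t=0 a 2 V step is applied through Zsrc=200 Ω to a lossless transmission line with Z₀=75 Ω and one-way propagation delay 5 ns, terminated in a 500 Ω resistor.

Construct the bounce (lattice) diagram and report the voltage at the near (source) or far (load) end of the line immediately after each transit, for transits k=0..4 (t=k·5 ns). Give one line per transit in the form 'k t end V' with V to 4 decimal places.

0 0 source 0.5455
1 5 load 0.9486
2 10 source 1.1319
3 15 load 1.2673
4 20 source 1.3289

Γ_L=0.739130, Γ_S=0.454545; launch V₁=2·75/275=0.545455
k=0 src: V=0.5455
k=1 load: inc=0.545455, refl=0.545455·0.739130=0.4032; V=0.000000+0.545455+0.403162=0.9486
k=2 src: inc=0.403162, refl=0.403162·0.454545=0.1833; V=0.545455+0.403162+0.183255=1.1319
k=3 load: inc=0.183255, refl=0.183255·0.739130=0.1354; V=0.948617+0.183255+0.135450=1.2673
k=4 src: inc=0.135450, refl=0.135450·0.454545=0.0616; V=1.131872+0.135450+0.061568=1.3289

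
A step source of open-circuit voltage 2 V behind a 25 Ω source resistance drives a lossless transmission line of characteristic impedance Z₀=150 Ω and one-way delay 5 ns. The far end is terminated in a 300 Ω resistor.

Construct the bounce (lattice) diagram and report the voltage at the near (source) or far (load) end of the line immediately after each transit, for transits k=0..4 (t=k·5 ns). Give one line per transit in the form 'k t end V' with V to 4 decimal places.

Γ_L=0.333333, Γ_S=-0.714286; launch V₁=2·150/175=1.714286
k=0 src: V=1.7143
k=1 load: inc=1.714286, refl=1.714286·0.333333=0.5714; V=0.000000+1.714286+0.571429=2.2857
k=2 src: inc=0.571429, refl=0.571429·-0.714286=-0.4082; V=1.714286+0.571429+-0.408163=1.8776
k=3 load: inc=-0.408163, refl=-0.408163·0.333333=-0.1361; V=2.285714+-0.408163+-0.136054=1.7415
k=4 src: inc=-0.136054, refl=-0.136054·-0.714286=0.0972; V=1.877551+-0.136054+0.097182=1.8387

0 0 source 1.7143
1 5 load 2.2857
2 10 source 1.8776
3 15 load 1.7415
4 20 source 1.8387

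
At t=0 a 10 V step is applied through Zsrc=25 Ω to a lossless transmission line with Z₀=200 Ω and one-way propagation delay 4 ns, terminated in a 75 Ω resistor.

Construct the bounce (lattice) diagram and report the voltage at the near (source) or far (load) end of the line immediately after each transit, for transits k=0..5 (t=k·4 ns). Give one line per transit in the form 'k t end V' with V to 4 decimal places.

0 0 source 8.8889
1 4 load 4.8485
2 8 source 7.9910
3 12 load 6.5626
4 16 source 7.6736
5 20 load 7.1686

Γ_L=-0.454545, Γ_S=-0.777778; launch V₁=10·200/225=8.888889
k=0 src: V=8.8889
k=1 load: inc=8.888889, refl=8.888889·-0.454545=-4.0404; V=0.000000+8.888889+-4.040404=4.8485
k=2 src: inc=-4.040404, refl=-4.040404·-0.777778=3.1425; V=8.888889+-4.040404+3.142536=7.9910
k=3 load: inc=3.142536, refl=3.142536·-0.454545=-1.4284; V=4.848485+3.142536+-1.428426=6.5626
k=4 src: inc=-1.428426, refl=-1.428426·-0.777778=1.1110; V=7.991021+-1.428426+1.110998=7.6736
k=5 load: inc=1.110998, refl=1.110998·-0.454545=-0.5050; V=6.562596+1.110998+-0.504999=7.1686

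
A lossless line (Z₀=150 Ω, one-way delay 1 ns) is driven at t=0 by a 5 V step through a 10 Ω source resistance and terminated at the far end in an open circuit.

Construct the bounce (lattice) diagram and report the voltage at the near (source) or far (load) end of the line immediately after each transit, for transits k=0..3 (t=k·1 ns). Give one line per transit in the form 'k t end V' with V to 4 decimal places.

0 0 source 4.6875
1 1 load 9.3750
2 2 source 5.2734
3 3 load 1.1719

Γ_L=1.000000, Γ_S=-0.875000; launch V₁=5·150/160=4.687500
k=0 src: V=4.6875
k=1 load: inc=4.687500, refl=4.687500·1.000000=4.6875; V=0.000000+4.687500+4.687500=9.3750
k=2 src: inc=4.687500, refl=4.687500·-0.875000=-4.1016; V=4.687500+4.687500+-4.101562=5.2734
k=3 load: inc=-4.101562, refl=-4.101562·1.000000=-4.1016; V=9.375000+-4.101562+-4.101562=1.1719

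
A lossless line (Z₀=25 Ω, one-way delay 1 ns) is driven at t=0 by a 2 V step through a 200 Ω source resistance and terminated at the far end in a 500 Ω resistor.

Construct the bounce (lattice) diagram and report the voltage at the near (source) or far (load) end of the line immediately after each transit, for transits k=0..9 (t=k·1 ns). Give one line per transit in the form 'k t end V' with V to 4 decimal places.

Γ_L=0.904762, Γ_S=0.777778; launch V₁=2·25/225=0.222222
k=0 src: V=0.2222
k=1 load: inc=0.222222, refl=0.222222·0.904762=0.2011; V=0.000000+0.222222+0.201058=0.4233
k=2 src: inc=0.201058, refl=0.201058·0.777778=0.1564; V=0.222222+0.201058+0.156379=0.5797
k=3 load: inc=0.156379, refl=0.156379·0.904762=0.1415; V=0.423280+0.156379+0.141485=0.7211
k=4 src: inc=0.141485, refl=0.141485·0.777778=0.1100; V=0.579659+0.141485+0.110044=0.8312
k=5 load: inc=0.110044, refl=0.110044·0.904762=0.0996; V=0.721144+0.110044+0.099564=0.9308
k=6 src: inc=0.099564, refl=0.099564·0.777778=0.0774; V=0.831189+0.099564+0.077439=1.0082
k=7 load: inc=0.077439, refl=0.077439·0.904762=0.0701; V=0.930752+0.077439+0.070063=1.0783
k=8 src: inc=0.070063, refl=0.070063·0.777778=0.0545; V=1.008191+0.070063+0.054494=1.1327
k=9 load: inc=0.054494, refl=0.054494·0.904762=0.0493; V=1.078254+0.054494+0.049304=1.1821

0 0 source 0.2222
1 1 load 0.4233
2 2 source 0.5797
3 3 load 0.7211
4 4 source 0.8312
5 5 load 0.9308
6 6 source 1.0082
7 7 load 1.0783
8 8 source 1.1327
9 9 load 1.1821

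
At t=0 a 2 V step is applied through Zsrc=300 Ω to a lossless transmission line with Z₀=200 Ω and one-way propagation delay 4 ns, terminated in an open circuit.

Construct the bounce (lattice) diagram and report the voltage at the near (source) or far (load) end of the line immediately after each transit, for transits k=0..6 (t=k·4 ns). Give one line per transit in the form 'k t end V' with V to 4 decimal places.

0 0 source 0.8000
1 4 load 1.6000
2 8 source 1.7600
3 12 load 1.9200
4 16 source 1.9520
5 20 load 1.9840
6 24 source 1.9904

Γ_L=1.000000, Γ_S=0.200000; launch V₁=2·200/500=0.800000
k=0 src: V=0.8000
k=1 load: inc=0.800000, refl=0.800000·1.000000=0.8000; V=0.000000+0.800000+0.800000=1.6000
k=2 src: inc=0.800000, refl=0.800000·0.200000=0.1600; V=0.800000+0.800000+0.160000=1.7600
k=3 load: inc=0.160000, refl=0.160000·1.000000=0.1600; V=1.600000+0.160000+0.160000=1.9200
k=4 src: inc=0.160000, refl=0.160000·0.200000=0.0320; V=1.760000+0.160000+0.032000=1.9520
k=5 load: inc=0.032000, refl=0.032000·1.000000=0.0320; V=1.920000+0.032000+0.032000=1.9840
k=6 src: inc=0.032000, refl=0.032000·0.200000=0.0064; V=1.952000+0.032000+0.006400=1.9904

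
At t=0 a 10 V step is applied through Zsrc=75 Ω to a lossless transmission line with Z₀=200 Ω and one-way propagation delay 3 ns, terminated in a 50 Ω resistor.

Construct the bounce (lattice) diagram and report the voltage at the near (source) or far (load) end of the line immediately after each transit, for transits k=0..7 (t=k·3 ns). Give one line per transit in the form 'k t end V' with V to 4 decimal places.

0 0 source 7.2727
1 3 load 2.9091
2 6 source 4.8926
3 9 load 3.7025
4 12 source 4.2434
5 15 load 3.9189
6 18 source 4.0664
7 21 load 3.9779

Γ_L=-0.600000, Γ_S=-0.454545; launch V₁=10·200/275=7.272727
k=0 src: V=7.2727
k=1 load: inc=7.272727, refl=7.272727·-0.600000=-4.3636; V=0.000000+7.272727+-4.363636=2.9091
k=2 src: inc=-4.363636, refl=-4.363636·-0.454545=1.9835; V=7.272727+-4.363636+1.983471=4.8926
k=3 load: inc=1.983471, refl=1.983471·-0.600000=-1.1901; V=2.909091+1.983471+-1.190083=3.7025
k=4 src: inc=-1.190083, refl=-1.190083·-0.454545=0.5409; V=4.892562+-1.190083+0.540947=4.2434
k=5 load: inc=0.540947, refl=0.540947·-0.600000=-0.3246; V=3.702479+0.540947+-0.324568=3.9189
k=6 src: inc=-0.324568, refl=-0.324568·-0.454545=0.1475; V=4.243426+-0.324568+0.147531=4.0664
k=7 load: inc=0.147531, refl=0.147531·-0.600000=-0.0885; V=3.918858+0.147531+-0.088519=3.9779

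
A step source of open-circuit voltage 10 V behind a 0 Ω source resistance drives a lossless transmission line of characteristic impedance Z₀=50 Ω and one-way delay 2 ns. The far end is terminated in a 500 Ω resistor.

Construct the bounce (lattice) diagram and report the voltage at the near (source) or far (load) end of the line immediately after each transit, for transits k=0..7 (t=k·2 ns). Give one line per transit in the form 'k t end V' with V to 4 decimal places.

Γ_L=0.818182, Γ_S=-1.000000; launch V₁=10·50/50=10.000000
k=0 src: V=10.0000
k=1 load: inc=10.000000, refl=10.000000·0.818182=8.1818; V=0.000000+10.000000+8.181818=18.1818
k=2 src: inc=8.181818, refl=8.181818·-1.000000=-8.1818; V=10.000000+8.181818+-8.181818=10.0000
k=3 load: inc=-8.181818, refl=-8.181818·0.818182=-6.6942; V=18.181818+-8.181818+-6.694215=3.3058
k=4 src: inc=-6.694215, refl=-6.694215·-1.000000=6.6942; V=10.000000+-6.694215+6.694215=10.0000
k=5 load: inc=6.694215, refl=6.694215·0.818182=5.4771; V=3.305785+6.694215+5.477085=15.4771
k=6 src: inc=5.477085, refl=5.477085·-1.000000=-5.4771; V=10.000000+5.477085+-5.477085=10.0000
k=7 load: inc=-5.477085, refl=-5.477085·0.818182=-4.4813; V=15.477085+-5.477085+-4.481251=5.5187

0 0 source 10.0000
1 2 load 18.1818
2 4 source 10.0000
3 6 load 3.3058
4 8 source 10.0000
5 10 load 15.4771
6 12 source 10.0000
7 14 load 5.5187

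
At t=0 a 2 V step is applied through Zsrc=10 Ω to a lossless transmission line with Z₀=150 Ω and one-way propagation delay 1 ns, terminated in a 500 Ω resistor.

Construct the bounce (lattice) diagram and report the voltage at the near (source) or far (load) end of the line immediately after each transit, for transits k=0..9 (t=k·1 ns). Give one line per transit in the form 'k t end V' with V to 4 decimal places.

0 0 source 1.8750
1 1 load 2.8846
2 2 source 2.0012
3 3 load 1.5255
4 4 source 1.9417
5 5 load 2.1659
6 6 source 1.9698
7 7 load 1.8642
8 8 source 1.9566
9 9 load 2.0063

Γ_L=0.538462, Γ_S=-0.875000; launch V₁=2·150/160=1.875000
k=0 src: V=1.8750
k=1 load: inc=1.875000, refl=1.875000·0.538462=1.0096; V=0.000000+1.875000+1.009615=2.8846
k=2 src: inc=1.009615, refl=1.009615·-0.875000=-0.8834; V=1.875000+1.009615+-0.883413=2.0012
k=3 load: inc=-0.883413, refl=-0.883413·0.538462=-0.4757; V=2.884615+-0.883413+-0.475684=1.5255
k=4 src: inc=-0.475684, refl=-0.475684·-0.875000=0.4162; V=2.001202+-0.475684+0.416224=1.9417
k=5 load: inc=0.416224, refl=0.416224·0.538462=0.2241; V=1.525518+0.416224+0.224120=2.1659
k=6 src: inc=0.224120, refl=0.224120·-0.875000=-0.1961; V=1.941741+0.224120+-0.196105=1.9698
k=7 load: inc=-0.196105, refl=-0.196105·0.538462=-0.1056; V=2.165862+-0.196105+-0.105595=1.8642
k=8 src: inc=-0.105595, refl=-0.105595·-0.875000=0.0924; V=1.969756+-0.105595+0.092396=1.9566
k=9 load: inc=0.092396, refl=0.092396·0.538462=0.0498; V=1.864161+0.092396+0.049752=2.0063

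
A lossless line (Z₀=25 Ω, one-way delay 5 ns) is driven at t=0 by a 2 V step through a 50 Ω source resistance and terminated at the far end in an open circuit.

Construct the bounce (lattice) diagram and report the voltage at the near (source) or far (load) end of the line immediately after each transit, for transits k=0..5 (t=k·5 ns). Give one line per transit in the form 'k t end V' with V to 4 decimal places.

Γ_L=1.000000, Γ_S=0.333333; launch V₁=2·25/75=0.666667
k=0 src: V=0.6667
k=1 load: inc=0.666667, refl=0.666667·1.000000=0.6667; V=0.000000+0.666667+0.666667=1.3333
k=2 src: inc=0.666667, refl=0.666667·0.333333=0.2222; V=0.666667+0.666667+0.222222=1.5556
k=3 load: inc=0.222222, refl=0.222222·1.000000=0.2222; V=1.333333+0.222222+0.222222=1.7778
k=4 src: inc=0.222222, refl=0.222222·0.333333=0.0741; V=1.555556+0.222222+0.074074=1.8519
k=5 load: inc=0.074074, refl=0.074074·1.000000=0.0741; V=1.777778+0.074074+0.074074=1.9259

0 0 source 0.6667
1 5 load 1.3333
2 10 source 1.5556
3 15 load 1.7778
4 20 source 1.8519
5 25 load 1.9259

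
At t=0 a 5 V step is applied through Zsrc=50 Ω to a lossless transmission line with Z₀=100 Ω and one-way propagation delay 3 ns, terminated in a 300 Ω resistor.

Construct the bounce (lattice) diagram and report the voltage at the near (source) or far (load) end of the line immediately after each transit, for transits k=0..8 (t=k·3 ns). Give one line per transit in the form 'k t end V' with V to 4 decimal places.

Γ_L=0.500000, Γ_S=-0.333333; launch V₁=5·100/150=3.333333
k=0 src: V=3.3333
k=1 load: inc=3.333333, refl=3.333333·0.500000=1.6667; V=0.000000+3.333333+1.666667=5.0000
k=2 src: inc=1.666667, refl=1.666667·-0.333333=-0.5556; V=3.333333+1.666667+-0.555556=4.4444
k=3 load: inc=-0.555556, refl=-0.555556·0.500000=-0.2778; V=5.000000+-0.555556+-0.277778=4.1667
k=4 src: inc=-0.277778, refl=-0.277778·-0.333333=0.0926; V=4.444444+-0.277778+0.092593=4.2593
k=5 load: inc=0.092593, refl=0.092593·0.500000=0.0463; V=4.166667+0.092593+0.046296=4.3056
k=6 src: inc=0.046296, refl=0.046296·-0.333333=-0.0154; V=4.259259+0.046296+-0.015432=4.2901
k=7 load: inc=-0.015432, refl=-0.015432·0.500000=-0.0077; V=4.305556+-0.015432+-0.007716=4.2824
k=8 src: inc=-0.007716, refl=-0.007716·-0.333333=0.0026; V=4.290123+-0.007716+0.002572=4.2850

0 0 source 3.3333
1 3 load 5.0000
2 6 source 4.4444
3 9 load 4.1667
4 12 source 4.2593
5 15 load 4.3056
6 18 source 4.2901
7 21 load 4.2824
8 24 source 4.2850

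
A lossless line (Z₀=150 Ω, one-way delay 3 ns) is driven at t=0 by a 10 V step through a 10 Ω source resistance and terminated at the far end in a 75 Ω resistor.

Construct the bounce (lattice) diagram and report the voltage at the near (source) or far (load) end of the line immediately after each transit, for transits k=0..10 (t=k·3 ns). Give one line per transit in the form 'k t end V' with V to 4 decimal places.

Γ_L=-0.333333, Γ_S=-0.875000; launch V₁=10·150/160=9.375000
k=0 src: V=9.3750
k=1 load: inc=9.375000, refl=9.375000·-0.333333=-3.1250; V=0.000000+9.375000+-3.125000=6.2500
k=2 src: inc=-3.125000, refl=-3.125000·-0.875000=2.7344; V=9.375000+-3.125000+2.734375=8.9844
k=3 load: inc=2.734375, refl=2.734375·-0.333333=-0.9115; V=6.250000+2.734375+-0.911458=8.0729
k=4 src: inc=-0.911458, refl=-0.911458·-0.875000=0.7975; V=8.984375+-0.911458+0.797526=8.8704
k=5 load: inc=0.797526, refl=0.797526·-0.333333=-0.2658; V=8.072917+0.797526+-0.265842=8.6046
k=6 src: inc=-0.265842, refl=-0.265842·-0.875000=0.2326; V=8.870443+-0.265842+0.232612=8.8372
k=7 load: inc=0.232612, refl=0.232612·-0.333333=-0.0775; V=8.604601+0.232612+-0.077537=8.7597
k=8 src: inc=-0.077537, refl=-0.077537·-0.875000=0.0678; V=8.837212+-0.077537+0.067845=8.8275
k=9 load: inc=0.067845, refl=0.067845·-0.333333=-0.0226; V=8.759675+0.067845+-0.022615=8.8049
k=10 src: inc=-0.022615, refl=-0.022615·-0.875000=0.0198; V=8.827520+-0.022615+0.019788=8.8247

0 0 source 9.3750
1 3 load 6.2500
2 6 source 8.9844
3 9 load 8.0729
4 12 source 8.8704
5 15 load 8.6046
6 18 source 8.8372
7 21 load 8.7597
8 24 source 8.8275
9 27 load 8.8049
10 30 source 8.8247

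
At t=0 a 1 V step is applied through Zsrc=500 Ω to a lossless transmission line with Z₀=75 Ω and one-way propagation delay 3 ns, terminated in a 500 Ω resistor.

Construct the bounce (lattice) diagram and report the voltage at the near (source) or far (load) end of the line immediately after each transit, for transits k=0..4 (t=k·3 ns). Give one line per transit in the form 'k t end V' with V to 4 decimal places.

0 0 source 0.1304
1 3 load 0.2268
2 6 source 0.2981
3 9 load 0.3508
4 12 source 0.3897

Γ_L=0.739130, Γ_S=0.739130; launch V₁=1·75/575=0.130435
k=0 src: V=0.1304
k=1 load: inc=0.130435, refl=0.130435·0.739130=0.0964; V=0.000000+0.130435+0.096408=0.2268
k=2 src: inc=0.096408, refl=0.096408·0.739130=0.0713; V=0.130435+0.096408+0.071258=0.2981
k=3 load: inc=0.071258, refl=0.071258·0.739130=0.0527; V=0.226843+0.071258+0.052669=0.3508
k=4 src: inc=0.052669, refl=0.052669·0.739130=0.0389; V=0.298101+0.052669+0.038929=0.3897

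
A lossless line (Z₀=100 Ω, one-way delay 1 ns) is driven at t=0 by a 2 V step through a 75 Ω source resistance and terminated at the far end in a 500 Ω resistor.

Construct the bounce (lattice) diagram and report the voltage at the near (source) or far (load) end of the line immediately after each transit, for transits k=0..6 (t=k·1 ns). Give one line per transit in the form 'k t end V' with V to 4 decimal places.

0 0 source 1.1429
1 1 load 1.9048
2 2 source 1.7959
3 3 load 1.7234
4 4 source 1.7337
5 5 load 1.7406
6 6 source 1.7396

Γ_L=0.666667, Γ_S=-0.142857; launch V₁=2·100/175=1.142857
k=0 src: V=1.1429
k=1 load: inc=1.142857, refl=1.142857·0.666667=0.7619; V=0.000000+1.142857+0.761905=1.9048
k=2 src: inc=0.761905, refl=0.761905·-0.142857=-0.1088; V=1.142857+0.761905+-0.108844=1.7959
k=3 load: inc=-0.108844, refl=-0.108844·0.666667=-0.0726; V=1.904762+-0.108844+-0.072562=1.7234
k=4 src: inc=-0.072562, refl=-0.072562·-0.142857=0.0104; V=1.795918+-0.072562+0.010366=1.7337
k=5 load: inc=0.010366, refl=0.010366·0.666667=0.0069; V=1.723356+0.010366+0.006911=1.7406
k=6 src: inc=0.006911, refl=0.006911·-0.142857=-0.0010; V=1.733722+0.006911+-0.000987=1.7396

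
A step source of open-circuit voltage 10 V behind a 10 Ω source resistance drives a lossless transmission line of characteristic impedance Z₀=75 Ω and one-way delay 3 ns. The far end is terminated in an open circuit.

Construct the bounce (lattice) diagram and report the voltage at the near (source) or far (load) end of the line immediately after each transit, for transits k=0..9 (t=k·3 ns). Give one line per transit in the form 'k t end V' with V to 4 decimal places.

0 0 source 8.8235
1 3 load 17.6471
2 6 source 10.8997
3 9 load 4.1522
4 12 source 9.3120
5 15 load 14.4718
6 18 source 10.5261
7 21 load 6.5804
8 24 source 9.5977
9 27 load 12.6150

Γ_L=1.000000, Γ_S=-0.764706; launch V₁=10·75/85=8.823529
k=0 src: V=8.8235
k=1 load: inc=8.823529, refl=8.823529·1.000000=8.8235; V=0.000000+8.823529+8.823529=17.6471
k=2 src: inc=8.823529, refl=8.823529·-0.764706=-6.7474; V=8.823529+8.823529+-6.747405=10.8997
k=3 load: inc=-6.747405, refl=-6.747405·1.000000=-6.7474; V=17.647059+-6.747405+-6.747405=4.1522
k=4 src: inc=-6.747405, refl=-6.747405·-0.764706=5.1598; V=10.899654+-6.747405+5.159780=9.3120
k=5 load: inc=5.159780, refl=5.159780·1.000000=5.1598; V=4.152249+5.159780+5.159780=14.4718
k=6 src: inc=5.159780, refl=5.159780·-0.764706=-3.9457; V=9.312029+5.159780+-3.945714=10.5261
k=7 load: inc=-3.945714, refl=-3.945714·1.000000=-3.9457; V=14.471809+-3.945714+-3.945714=6.5804
k=8 src: inc=-3.945714, refl=-3.945714·-0.764706=3.0173; V=10.526095+-3.945714+3.017311=9.5977
k=9 load: inc=3.017311, refl=3.017311·1.000000=3.0173; V=6.580381+3.017311+3.017311=12.6150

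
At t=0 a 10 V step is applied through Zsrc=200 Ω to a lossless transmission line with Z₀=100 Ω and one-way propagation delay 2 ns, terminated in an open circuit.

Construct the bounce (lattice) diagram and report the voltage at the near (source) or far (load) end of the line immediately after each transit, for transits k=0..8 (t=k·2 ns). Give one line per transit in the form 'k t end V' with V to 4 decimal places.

Γ_L=1.000000, Γ_S=0.333333; launch V₁=10·100/300=3.333333
k=0 src: V=3.3333
k=1 load: inc=3.333333, refl=3.333333·1.000000=3.3333; V=0.000000+3.333333+3.333333=6.6667
k=2 src: inc=3.333333, refl=3.333333·0.333333=1.1111; V=3.333333+3.333333+1.111111=7.7778
k=3 load: inc=1.111111, refl=1.111111·1.000000=1.1111; V=6.666667+1.111111+1.111111=8.8889
k=4 src: inc=1.111111, refl=1.111111·0.333333=0.3704; V=7.777778+1.111111+0.370370=9.2593
k=5 load: inc=0.370370, refl=0.370370·1.000000=0.3704; V=8.888889+0.370370+0.370370=9.6296
k=6 src: inc=0.370370, refl=0.370370·0.333333=0.1235; V=9.259259+0.370370+0.123457=9.7531
k=7 load: inc=0.123457, refl=0.123457·1.000000=0.1235; V=9.629630+0.123457+0.123457=9.8765
k=8 src: inc=0.123457, refl=0.123457·0.333333=0.0412; V=9.753086+0.123457+0.041152=9.9177

0 0 source 3.3333
1 2 load 6.6667
2 4 source 7.7778
3 6 load 8.8889
4 8 source 9.2593
5 10 load 9.6296
6 12 source 9.7531
7 14 load 9.8765
8 16 source 9.9177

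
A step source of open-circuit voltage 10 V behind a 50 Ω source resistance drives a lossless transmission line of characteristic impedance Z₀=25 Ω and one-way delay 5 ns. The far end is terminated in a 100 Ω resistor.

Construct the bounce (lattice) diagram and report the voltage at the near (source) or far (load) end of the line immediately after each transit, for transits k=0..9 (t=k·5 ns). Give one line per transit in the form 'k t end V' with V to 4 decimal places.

0 0 source 3.3333
1 5 load 5.3333
2 10 source 6.0000
3 15 load 6.4000
4 20 source 6.5333
5 25 load 6.6133
6 30 source 6.6400
7 35 load 6.6560
8 40 source 6.6613
9 45 load 6.6645

Γ_L=0.600000, Γ_S=0.333333; launch V₁=10·25/75=3.333333
k=0 src: V=3.3333
k=1 load: inc=3.333333, refl=3.333333·0.600000=2.0000; V=0.000000+3.333333+2.000000=5.3333
k=2 src: inc=2.000000, refl=2.000000·0.333333=0.6667; V=3.333333+2.000000+0.666667=6.0000
k=3 load: inc=0.666667, refl=0.666667·0.600000=0.4000; V=5.333333+0.666667+0.400000=6.4000
k=4 src: inc=0.400000, refl=0.400000·0.333333=0.1333; V=6.000000+0.400000+0.133333=6.5333
k=5 load: inc=0.133333, refl=0.133333·0.600000=0.0800; V=6.400000+0.133333+0.080000=6.6133
k=6 src: inc=0.080000, refl=0.080000·0.333333=0.0267; V=6.533333+0.080000+0.026667=6.6400
k=7 load: inc=0.026667, refl=0.026667·0.600000=0.0160; V=6.613333+0.026667+0.016000=6.6560
k=8 src: inc=0.016000, refl=0.016000·0.333333=0.0053; V=6.640000+0.016000+0.005333=6.6613
k=9 load: inc=0.005333, refl=0.005333·0.600000=0.0032; V=6.656000+0.005333+0.003200=6.6645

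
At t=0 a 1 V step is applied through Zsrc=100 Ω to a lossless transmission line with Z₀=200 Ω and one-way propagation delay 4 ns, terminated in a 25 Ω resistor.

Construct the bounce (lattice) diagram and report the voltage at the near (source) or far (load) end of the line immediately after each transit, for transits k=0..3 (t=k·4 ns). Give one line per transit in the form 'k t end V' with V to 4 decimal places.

Γ_L=-0.777778, Γ_S=-0.333333; launch V₁=1·200/300=0.666667
k=0 src: V=0.6667
k=1 load: inc=0.666667, refl=0.666667·-0.777778=-0.5185; V=0.000000+0.666667+-0.518519=0.1481
k=2 src: inc=-0.518519, refl=-0.518519·-0.333333=0.1728; V=0.666667+-0.518519+0.172840=0.3210
k=3 load: inc=0.172840, refl=0.172840·-0.777778=-0.1344; V=0.148148+0.172840+-0.134431=0.1866

0 0 source 0.6667
1 4 load 0.1481
2 8 source 0.3210
3 12 load 0.1866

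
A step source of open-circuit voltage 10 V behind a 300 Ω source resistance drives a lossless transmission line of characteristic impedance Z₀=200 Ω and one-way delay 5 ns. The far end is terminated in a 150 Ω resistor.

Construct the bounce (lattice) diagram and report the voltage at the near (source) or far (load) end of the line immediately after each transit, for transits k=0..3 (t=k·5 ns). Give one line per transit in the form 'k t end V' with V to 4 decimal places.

Γ_L=-0.142857, Γ_S=0.200000; launch V₁=10·200/500=4.000000
k=0 src: V=4.0000
k=1 load: inc=4.000000, refl=4.000000·-0.142857=-0.5714; V=0.000000+4.000000+-0.571429=3.4286
k=2 src: inc=-0.571429, refl=-0.571429·0.200000=-0.1143; V=4.000000+-0.571429+-0.114286=3.3143
k=3 load: inc=-0.114286, refl=-0.114286·-0.142857=0.0163; V=3.428571+-0.114286+0.016327=3.3306

0 0 source 4.0000
1 5 load 3.4286
2 10 source 3.3143
3 15 load 3.3306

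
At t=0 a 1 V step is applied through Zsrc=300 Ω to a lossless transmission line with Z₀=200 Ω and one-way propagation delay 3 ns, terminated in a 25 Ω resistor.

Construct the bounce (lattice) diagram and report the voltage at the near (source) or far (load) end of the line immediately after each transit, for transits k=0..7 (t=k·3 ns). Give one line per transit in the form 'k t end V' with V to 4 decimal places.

Γ_L=-0.777778, Γ_S=0.200000; launch V₁=1·200/500=0.400000
k=0 src: V=0.4000
k=1 load: inc=0.400000, refl=0.400000·-0.777778=-0.3111; V=0.000000+0.400000+-0.311111=0.0889
k=2 src: inc=-0.311111, refl=-0.311111·0.200000=-0.0622; V=0.400000+-0.311111+-0.062222=0.0267
k=3 load: inc=-0.062222, refl=-0.062222·-0.777778=0.0484; V=0.088889+-0.062222+0.048395=0.0751
k=4 src: inc=0.048395, refl=0.048395·0.200000=0.0097; V=0.026667+0.048395+0.009679=0.0847
k=5 load: inc=0.009679, refl=0.009679·-0.777778=-0.0075; V=0.075062+0.009679+-0.007528=0.0772
k=6 src: inc=-0.007528, refl=-0.007528·0.200000=-0.0015; V=0.084741+-0.007528+-0.001506=0.0757
k=7 load: inc=-0.001506, refl=-0.001506·-0.777778=0.0012; V=0.077213+-0.001506+0.001171=0.0769

0 0 source 0.4000
1 3 load 0.0889
2 6 source 0.0267
3 9 load 0.0751
4 12 source 0.0847
5 15 load 0.0772
6 18 source 0.0757
7 21 load 0.0769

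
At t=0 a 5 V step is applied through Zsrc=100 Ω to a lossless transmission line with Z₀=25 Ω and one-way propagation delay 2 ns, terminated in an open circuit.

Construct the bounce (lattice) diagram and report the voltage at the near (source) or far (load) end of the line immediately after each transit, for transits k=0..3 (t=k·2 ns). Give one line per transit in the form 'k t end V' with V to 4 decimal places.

Γ_L=1.000000, Γ_S=0.600000; launch V₁=5·25/125=1.000000
k=0 src: V=1.0000
k=1 load: inc=1.000000, refl=1.000000·1.000000=1.0000; V=0.000000+1.000000+1.000000=2.0000
k=2 src: inc=1.000000, refl=1.000000·0.600000=0.6000; V=1.000000+1.000000+0.600000=2.6000
k=3 load: inc=0.600000, refl=0.600000·1.000000=0.6000; V=2.000000+0.600000+0.600000=3.2000

0 0 source 1.0000
1 2 load 2.0000
2 4 source 2.6000
3 6 load 3.2000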